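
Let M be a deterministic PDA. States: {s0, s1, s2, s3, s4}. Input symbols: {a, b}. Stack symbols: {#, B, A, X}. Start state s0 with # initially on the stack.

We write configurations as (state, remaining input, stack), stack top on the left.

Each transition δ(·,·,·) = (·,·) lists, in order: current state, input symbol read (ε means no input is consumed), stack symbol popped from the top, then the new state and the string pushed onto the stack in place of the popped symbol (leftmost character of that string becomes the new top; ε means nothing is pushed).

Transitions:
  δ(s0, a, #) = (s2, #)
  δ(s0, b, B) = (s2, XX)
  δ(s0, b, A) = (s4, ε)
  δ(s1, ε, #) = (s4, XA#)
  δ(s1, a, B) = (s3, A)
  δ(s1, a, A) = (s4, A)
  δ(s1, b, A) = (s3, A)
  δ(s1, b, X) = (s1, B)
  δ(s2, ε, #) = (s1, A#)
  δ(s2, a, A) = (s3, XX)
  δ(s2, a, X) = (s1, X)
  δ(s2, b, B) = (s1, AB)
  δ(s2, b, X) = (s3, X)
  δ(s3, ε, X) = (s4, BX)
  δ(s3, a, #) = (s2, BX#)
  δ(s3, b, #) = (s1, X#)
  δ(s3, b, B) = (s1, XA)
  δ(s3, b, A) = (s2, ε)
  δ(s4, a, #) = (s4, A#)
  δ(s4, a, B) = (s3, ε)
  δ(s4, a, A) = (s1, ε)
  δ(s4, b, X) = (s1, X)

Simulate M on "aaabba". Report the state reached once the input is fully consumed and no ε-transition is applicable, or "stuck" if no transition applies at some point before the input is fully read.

s3

(s0, aaabba, #) ⊢ (s2, aabba, #) ⊢ (s1, aabba, A#) ⊢ (s4, abba, A#) ⊢ (s1, bba, #) ⊢ (s4, bba, XA#) ⊢ (s1, ba, XA#) ⊢ (s1, a, BA#) ⊢ (s3, ε, AA#)
All input consumed; M is in state s3.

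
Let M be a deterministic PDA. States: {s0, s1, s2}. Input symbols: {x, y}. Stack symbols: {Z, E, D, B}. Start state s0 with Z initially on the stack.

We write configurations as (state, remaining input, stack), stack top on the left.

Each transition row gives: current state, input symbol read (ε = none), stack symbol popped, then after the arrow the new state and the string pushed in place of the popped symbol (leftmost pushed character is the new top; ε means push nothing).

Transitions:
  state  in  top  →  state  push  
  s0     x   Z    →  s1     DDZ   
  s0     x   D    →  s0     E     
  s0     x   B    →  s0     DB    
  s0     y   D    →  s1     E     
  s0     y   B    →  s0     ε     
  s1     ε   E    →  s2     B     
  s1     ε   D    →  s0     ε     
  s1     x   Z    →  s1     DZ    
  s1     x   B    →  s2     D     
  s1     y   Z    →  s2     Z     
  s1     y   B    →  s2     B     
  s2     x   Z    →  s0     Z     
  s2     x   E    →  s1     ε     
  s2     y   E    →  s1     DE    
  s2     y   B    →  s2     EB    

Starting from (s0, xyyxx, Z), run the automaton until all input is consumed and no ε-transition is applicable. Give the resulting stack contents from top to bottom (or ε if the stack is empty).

DZ

(s0, xyyxx, Z) ⊢ (s1, yyxx, DDZ) ⊢ (s0, yyxx, DZ) ⊢ (s1, yxx, EZ) ⊢ (s2, yxx, BZ) ⊢ (s2, xx, EBZ) ⊢ (s1, x, BZ) ⊢ (s2, ε, DZ)
All input consumed in state s2 with stack DZ.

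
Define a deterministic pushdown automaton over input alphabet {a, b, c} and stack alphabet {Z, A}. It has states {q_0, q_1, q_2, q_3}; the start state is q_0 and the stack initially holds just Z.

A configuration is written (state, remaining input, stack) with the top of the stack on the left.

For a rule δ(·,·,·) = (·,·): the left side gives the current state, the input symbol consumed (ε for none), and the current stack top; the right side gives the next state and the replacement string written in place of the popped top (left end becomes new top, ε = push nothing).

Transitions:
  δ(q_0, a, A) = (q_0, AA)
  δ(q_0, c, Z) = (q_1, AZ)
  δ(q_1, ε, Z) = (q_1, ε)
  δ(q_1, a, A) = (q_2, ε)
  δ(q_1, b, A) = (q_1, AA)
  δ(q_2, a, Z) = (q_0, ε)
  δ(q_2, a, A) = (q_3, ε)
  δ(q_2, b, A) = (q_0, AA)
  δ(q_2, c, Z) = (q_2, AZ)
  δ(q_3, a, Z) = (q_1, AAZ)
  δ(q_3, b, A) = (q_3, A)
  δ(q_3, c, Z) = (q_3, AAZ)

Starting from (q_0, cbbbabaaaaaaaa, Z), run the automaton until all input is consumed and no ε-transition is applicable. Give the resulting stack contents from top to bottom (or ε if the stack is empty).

(q_0, cbbbabaaaaaaaa, Z)
  read c, top Z: go to q_1, push AZ → (q_1, bbbabaaaaaaaa, AZ)
  read b, top A: go to q_1, push AA → (q_1, bbabaaaaaaaa, AAZ)
  read b, top A: go to q_1, push AA → (q_1, babaaaaaaaa, AAAZ)
  read b, top A: go to q_1, push AA → (q_1, abaaaaaaaa, AAAAZ)
  read a, top A: go to q_2, push ε → (q_2, baaaaaaaa, AAAZ)
  read b, top A: go to q_0, push AA → (q_0, aaaaaaaa, AAAAZ)
  read a, top A: go to q_0, push AA → (q_0, aaaaaaa, AAAAAZ)
  read a, top A: go to q_0, push AA → (q_0, aaaaaa, AAAAAAZ)
  read a, top A: go to q_0, push AA → (q_0, aaaaa, AAAAAAAZ)
  read a, top A: go to q_0, push AA → (q_0, aaaa, AAAAAAAAZ)
  read a, top A: go to q_0, push AA → (q_0, aaa, AAAAAAAAAZ)
  read a, top A: go to q_0, push AA → (q_0, aa, AAAAAAAAAAZ)
  read a, top A: go to q_0, push AA → (q_0, a, AAAAAAAAAAAZ)
  read a, top A: go to q_0, push AA → (q_0, ε, AAAAAAAAAAAAZ)
All input consumed in state q_0 with stack AAAAAAAAAAAAZ.

AAAAAAAAAAAAZ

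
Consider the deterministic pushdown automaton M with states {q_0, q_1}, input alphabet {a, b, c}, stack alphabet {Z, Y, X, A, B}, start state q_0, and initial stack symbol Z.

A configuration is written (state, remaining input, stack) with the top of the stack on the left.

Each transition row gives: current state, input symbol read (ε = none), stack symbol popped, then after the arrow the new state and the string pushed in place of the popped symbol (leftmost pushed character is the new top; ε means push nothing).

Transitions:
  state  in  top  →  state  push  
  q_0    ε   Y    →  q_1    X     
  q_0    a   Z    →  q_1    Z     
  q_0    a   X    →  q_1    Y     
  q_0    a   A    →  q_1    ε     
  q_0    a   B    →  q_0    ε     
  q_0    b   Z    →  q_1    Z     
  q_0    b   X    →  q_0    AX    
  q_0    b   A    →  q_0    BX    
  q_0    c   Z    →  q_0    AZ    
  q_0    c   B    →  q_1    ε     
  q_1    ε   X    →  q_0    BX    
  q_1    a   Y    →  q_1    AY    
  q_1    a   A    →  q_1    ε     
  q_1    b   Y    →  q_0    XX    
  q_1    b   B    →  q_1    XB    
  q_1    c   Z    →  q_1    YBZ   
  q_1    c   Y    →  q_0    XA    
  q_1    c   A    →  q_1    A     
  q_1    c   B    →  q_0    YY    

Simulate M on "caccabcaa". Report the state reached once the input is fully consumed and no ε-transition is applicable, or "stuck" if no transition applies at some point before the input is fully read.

stuck

(q_0, caccabcaa, Z) ⊢ (q_0, accabcaa, AZ) ⊢ (q_1, ccabcaa, Z) ⊢ (q_1, cabcaa, YBZ) ⊢ (q_0, abcaa, XABZ) ⊢ (q_1, bcaa, YABZ) ⊢ (q_0, caa, XXABZ)
No transition for (q_0, c, top X); M blocks with input caa remaining.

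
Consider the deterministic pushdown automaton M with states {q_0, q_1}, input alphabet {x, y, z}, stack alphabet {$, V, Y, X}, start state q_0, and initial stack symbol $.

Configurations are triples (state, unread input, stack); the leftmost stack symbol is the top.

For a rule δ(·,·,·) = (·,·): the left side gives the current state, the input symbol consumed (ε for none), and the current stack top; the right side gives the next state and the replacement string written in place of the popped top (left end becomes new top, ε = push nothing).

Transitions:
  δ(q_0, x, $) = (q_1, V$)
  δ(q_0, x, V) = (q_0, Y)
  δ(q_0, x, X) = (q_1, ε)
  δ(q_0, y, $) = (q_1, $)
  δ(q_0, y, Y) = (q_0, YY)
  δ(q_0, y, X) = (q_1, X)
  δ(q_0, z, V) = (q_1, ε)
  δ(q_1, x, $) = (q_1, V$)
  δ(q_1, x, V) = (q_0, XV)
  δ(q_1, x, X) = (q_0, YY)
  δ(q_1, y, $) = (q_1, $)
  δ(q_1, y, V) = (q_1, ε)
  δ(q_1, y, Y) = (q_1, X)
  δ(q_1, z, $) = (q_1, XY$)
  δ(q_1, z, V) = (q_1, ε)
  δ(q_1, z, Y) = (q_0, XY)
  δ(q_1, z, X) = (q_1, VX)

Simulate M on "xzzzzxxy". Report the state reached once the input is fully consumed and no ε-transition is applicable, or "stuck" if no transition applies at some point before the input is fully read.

stuck

(q_0, xzzzzxxy, $)
  read x, top $: go to q_1, push V$ → (q_1, zzzzxxy, V$)
  read z, top V: go to q_1, push ε → (q_1, zzzxxy, $)
  read z, top $: go to q_1, push XY$ → (q_1, zzxxy, XY$)
  read z, top X: go to q_1, push VX → (q_1, zxxy, VXY$)
  read z, top V: go to q_1, push ε → (q_1, xxy, XY$)
  read x, top X: go to q_0, push YY → (q_0, xy, YYY$)
No transition for (q_0, x, top Y); M blocks with input xy remaining.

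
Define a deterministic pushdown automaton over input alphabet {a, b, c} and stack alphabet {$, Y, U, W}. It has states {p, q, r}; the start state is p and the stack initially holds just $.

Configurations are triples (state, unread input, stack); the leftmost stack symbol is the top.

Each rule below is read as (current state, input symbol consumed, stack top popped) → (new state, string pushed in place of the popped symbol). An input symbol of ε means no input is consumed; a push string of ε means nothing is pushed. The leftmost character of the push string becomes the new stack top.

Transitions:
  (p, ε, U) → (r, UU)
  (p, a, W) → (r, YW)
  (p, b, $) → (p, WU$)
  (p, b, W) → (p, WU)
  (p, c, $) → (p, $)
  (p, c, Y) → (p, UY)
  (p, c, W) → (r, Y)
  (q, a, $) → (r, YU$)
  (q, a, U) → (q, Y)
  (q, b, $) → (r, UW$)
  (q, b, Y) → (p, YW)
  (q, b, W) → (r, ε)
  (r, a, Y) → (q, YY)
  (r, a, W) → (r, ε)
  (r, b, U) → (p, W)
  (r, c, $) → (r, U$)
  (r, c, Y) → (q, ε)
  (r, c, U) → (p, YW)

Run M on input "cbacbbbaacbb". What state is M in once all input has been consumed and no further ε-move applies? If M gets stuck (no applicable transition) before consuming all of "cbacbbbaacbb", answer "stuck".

stuck

(p, cbacbbbaacbb, $) ⊢ (p, bacbbbaacbb, $) ⊢ (p, acbbbaacbb, WU$) ⊢ (r, cbbbaacbb, YWU$) ⊢ (q, bbbaacbb, WU$) ⊢ (r, bbaacbb, U$) ⊢ (p, baacbb, W$) ⊢ (p, aacbb, WU$) ⊢ (r, acbb, YWU$) ⊢ (q, cbb, YYWU$)
No transition for (q, c, top Y); M blocks with input cbb remaining.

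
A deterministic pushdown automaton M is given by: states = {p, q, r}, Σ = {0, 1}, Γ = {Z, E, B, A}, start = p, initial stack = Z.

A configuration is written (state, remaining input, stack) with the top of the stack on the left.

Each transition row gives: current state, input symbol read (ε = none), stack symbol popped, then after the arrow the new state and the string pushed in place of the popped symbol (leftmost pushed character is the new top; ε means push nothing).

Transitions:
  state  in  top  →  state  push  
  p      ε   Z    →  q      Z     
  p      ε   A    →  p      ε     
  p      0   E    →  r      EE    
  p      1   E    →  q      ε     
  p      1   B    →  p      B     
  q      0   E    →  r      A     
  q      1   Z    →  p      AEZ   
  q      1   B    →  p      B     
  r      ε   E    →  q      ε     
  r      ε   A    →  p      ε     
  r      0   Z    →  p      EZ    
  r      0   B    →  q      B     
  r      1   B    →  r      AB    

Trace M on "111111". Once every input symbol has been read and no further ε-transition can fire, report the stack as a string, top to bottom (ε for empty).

(p, 111111, Z) ⊢ (q, 111111, Z) ⊢ (p, 11111, AEZ) ⊢ (p, 11111, EZ) ⊢ (q, 1111, Z) ⊢ (p, 111, AEZ) ⊢ (p, 111, EZ) ⊢ (q, 11, Z) ⊢ (p, 1, AEZ) ⊢ (p, 1, EZ) ⊢ (q, ε, Z)
All input consumed in state q with stack Z.

Z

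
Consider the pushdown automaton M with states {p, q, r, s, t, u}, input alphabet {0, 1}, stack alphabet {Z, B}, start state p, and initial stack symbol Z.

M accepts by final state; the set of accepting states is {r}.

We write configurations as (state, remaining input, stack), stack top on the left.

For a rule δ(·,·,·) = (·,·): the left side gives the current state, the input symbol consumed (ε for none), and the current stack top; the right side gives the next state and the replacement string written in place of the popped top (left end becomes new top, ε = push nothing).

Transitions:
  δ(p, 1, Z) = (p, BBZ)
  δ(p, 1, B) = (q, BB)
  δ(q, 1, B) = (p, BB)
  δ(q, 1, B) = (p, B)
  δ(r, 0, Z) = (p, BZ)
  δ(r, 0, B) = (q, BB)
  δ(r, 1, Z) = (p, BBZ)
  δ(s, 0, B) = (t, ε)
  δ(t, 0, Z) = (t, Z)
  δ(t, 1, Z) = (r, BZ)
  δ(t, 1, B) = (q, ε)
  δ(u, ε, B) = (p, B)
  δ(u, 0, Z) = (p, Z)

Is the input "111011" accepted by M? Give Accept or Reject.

Reject

No computation consumes all input and reaches a final state.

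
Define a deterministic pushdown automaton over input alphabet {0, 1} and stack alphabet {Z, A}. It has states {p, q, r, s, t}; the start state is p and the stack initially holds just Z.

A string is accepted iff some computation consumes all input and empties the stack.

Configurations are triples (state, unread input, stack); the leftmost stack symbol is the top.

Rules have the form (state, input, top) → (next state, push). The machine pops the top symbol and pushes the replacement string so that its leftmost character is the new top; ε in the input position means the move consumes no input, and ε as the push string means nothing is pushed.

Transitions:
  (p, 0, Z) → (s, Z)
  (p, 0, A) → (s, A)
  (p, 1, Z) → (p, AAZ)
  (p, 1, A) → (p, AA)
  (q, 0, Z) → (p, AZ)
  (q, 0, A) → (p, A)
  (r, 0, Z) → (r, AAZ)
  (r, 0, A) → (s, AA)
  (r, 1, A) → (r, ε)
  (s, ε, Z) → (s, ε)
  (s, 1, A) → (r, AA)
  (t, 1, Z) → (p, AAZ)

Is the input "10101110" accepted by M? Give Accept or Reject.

Reject

(p, 10101110, Z) ⊢ (p, 0101110, AAZ) ⊢ (s, 101110, AAZ) ⊢ (r, 01110, AAAZ) ⊢ (s, 1110, AAAAZ) ⊢ (r, 110, AAAAAZ) ⊢ (r, 10, AAAAZ) ⊢ (r, 0, AAAZ) ⊢ (s, ε, AAAAZ)
All input consumed; stack is AAAAZ, not empty, and no further ε-move applies.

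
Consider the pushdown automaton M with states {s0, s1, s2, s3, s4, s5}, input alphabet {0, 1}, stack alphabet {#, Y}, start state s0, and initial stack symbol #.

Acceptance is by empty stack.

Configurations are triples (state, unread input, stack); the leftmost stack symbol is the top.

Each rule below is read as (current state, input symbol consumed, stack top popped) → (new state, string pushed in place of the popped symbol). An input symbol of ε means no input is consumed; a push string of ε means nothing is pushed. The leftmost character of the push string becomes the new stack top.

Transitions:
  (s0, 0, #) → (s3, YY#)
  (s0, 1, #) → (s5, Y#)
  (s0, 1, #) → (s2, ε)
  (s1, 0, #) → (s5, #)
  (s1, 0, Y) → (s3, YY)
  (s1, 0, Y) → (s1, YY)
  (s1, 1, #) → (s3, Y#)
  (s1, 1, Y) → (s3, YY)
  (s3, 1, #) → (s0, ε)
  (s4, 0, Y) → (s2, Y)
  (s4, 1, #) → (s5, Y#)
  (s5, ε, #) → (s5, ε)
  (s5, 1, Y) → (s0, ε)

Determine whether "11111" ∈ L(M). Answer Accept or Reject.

Accept

One accepting computation: (s0, 11111, #) ⊢ (s5, 1111, Y#) ⊢ (s0, 111, #) ⊢ (s5, 11, Y#) ⊢ (s0, 1, #) ⊢ (s2, ε, ε)
All input consumed and the stack is empty.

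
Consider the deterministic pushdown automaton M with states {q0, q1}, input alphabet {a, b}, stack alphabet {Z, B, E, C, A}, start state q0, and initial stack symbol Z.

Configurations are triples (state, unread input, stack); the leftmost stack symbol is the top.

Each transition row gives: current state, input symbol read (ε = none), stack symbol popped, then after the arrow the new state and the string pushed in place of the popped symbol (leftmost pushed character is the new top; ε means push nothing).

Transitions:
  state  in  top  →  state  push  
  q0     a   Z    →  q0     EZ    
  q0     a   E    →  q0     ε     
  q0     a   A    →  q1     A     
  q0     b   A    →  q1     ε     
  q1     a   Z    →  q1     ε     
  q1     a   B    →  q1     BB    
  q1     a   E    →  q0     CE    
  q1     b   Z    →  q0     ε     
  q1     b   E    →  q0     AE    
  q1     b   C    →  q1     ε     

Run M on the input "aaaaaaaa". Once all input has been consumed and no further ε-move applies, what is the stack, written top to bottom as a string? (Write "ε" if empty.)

Z

(q0, aaaaaaaa, Z)
  read a, top Z: go to q0, push EZ → (q0, aaaaaaa, EZ)
  read a, top E: go to q0, push ε → (q0, aaaaaa, Z)
  read a, top Z: go to q0, push EZ → (q0, aaaaa, EZ)
  read a, top E: go to q0, push ε → (q0, aaaa, Z)
  read a, top Z: go to q0, push EZ → (q0, aaa, EZ)
  read a, top E: go to q0, push ε → (q0, aa, Z)
  read a, top Z: go to q0, push EZ → (q0, a, EZ)
  read a, top E: go to q0, push ε → (q0, ε, Z)
All input consumed in state q0 with stack Z.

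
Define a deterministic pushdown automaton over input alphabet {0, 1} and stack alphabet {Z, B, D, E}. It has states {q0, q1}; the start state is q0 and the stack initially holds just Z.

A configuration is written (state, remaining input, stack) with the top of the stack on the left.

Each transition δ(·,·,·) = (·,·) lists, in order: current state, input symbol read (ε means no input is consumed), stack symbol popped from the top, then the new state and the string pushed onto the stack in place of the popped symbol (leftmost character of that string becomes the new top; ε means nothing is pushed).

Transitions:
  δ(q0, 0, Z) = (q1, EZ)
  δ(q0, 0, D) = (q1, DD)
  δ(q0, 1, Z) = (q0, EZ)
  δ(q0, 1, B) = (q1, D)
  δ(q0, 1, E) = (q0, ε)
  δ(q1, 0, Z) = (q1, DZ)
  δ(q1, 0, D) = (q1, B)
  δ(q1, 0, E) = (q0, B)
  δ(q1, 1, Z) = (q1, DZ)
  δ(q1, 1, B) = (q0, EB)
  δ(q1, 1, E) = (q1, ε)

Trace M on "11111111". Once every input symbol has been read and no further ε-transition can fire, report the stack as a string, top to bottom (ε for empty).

(q0, 11111111, Z)
  read 1, top Z: go to q0, push EZ → (q0, 1111111, EZ)
  read 1, top E: go to q0, push ε → (q0, 111111, Z)
  read 1, top Z: go to q0, push EZ → (q0, 11111, EZ)
  read 1, top E: go to q0, push ε → (q0, 1111, Z)
  read 1, top Z: go to q0, push EZ → (q0, 111, EZ)
  read 1, top E: go to q0, push ε → (q0, 11, Z)
  read 1, top Z: go to q0, push EZ → (q0, 1, EZ)
  read 1, top E: go to q0, push ε → (q0, ε, Z)
All input consumed in state q0 with stack Z.

Z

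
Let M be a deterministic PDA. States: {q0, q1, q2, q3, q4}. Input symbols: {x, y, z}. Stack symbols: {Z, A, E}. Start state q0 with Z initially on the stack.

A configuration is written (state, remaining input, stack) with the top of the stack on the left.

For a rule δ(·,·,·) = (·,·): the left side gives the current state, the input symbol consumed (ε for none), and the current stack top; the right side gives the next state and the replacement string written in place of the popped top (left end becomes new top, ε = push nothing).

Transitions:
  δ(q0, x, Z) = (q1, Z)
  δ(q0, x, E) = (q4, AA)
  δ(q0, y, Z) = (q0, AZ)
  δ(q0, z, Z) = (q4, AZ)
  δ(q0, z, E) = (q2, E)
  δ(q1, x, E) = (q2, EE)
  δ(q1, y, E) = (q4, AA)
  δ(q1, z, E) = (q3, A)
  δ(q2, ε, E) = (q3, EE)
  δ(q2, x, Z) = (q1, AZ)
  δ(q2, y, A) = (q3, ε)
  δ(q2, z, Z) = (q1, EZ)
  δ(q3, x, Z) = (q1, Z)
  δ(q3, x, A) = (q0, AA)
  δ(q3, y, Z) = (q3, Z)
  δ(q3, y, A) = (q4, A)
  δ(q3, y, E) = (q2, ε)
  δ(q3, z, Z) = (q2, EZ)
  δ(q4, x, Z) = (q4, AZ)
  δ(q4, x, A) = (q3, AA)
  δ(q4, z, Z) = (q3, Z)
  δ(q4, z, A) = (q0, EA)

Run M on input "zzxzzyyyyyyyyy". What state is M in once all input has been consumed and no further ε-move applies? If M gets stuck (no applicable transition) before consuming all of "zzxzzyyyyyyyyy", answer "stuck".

(q0, zzxzzyyyyyyyyy, Z)
  read z, top Z: go to q4, push AZ → (q4, zxzzyyyyyyyyy, AZ)
  read z, top A: go to q0, push EA → (q0, xzzyyyyyyyyy, EAZ)
  read x, top E: go to q4, push AA → (q4, zzyyyyyyyyy, AAAZ)
  read z, top A: go to q0, push EA → (q0, zyyyyyyyyy, EAAAZ)
  read z, top E: go to q2, push E → (q2, yyyyyyyyy, EAAAZ)
  ε-move, top E: go to q3, push EE → (q3, yyyyyyyyy, EEAAAZ)
  read y, top E: go to q2, push ε → (q2, yyyyyyyy, EAAAZ)
  ε-move, top E: go to q3, push EE → (q3, yyyyyyyy, EEAAAZ)
  read y, top E: go to q2, push ε → (q2, yyyyyyy, EAAAZ)
  ε-move, top E: go to q3, push EE → (q3, yyyyyyy, EEAAAZ)
  read y, top E: go to q2, push ε → (q2, yyyyyy, EAAAZ)
  ε-move, top E: go to q3, push EE → (q3, yyyyyy, EEAAAZ)
  read y, top E: go to q2, push ε → (q2, yyyyy, EAAAZ)
  ε-move, top E: go to q3, push EE → (q3, yyyyy, EEAAAZ)
  read y, top E: go to q2, push ε → (q2, yyyy, EAAAZ)
  ε-move, top E: go to q3, push EE → (q3, yyyy, EEAAAZ)
  read y, top E: go to q2, push ε → (q2, yyy, EAAAZ)
  ε-move, top E: go to q3, push EE → (q3, yyy, EEAAAZ)
  read y, top E: go to q2, push ε → (q2, yy, EAAAZ)
  ε-move, top E: go to q3, push EE → (q3, yy, EEAAAZ)
  read y, top E: go to q2, push ε → (q2, y, EAAAZ)
  ε-move, top E: go to q3, push EE → (q3, y, EEAAAZ)
  read y, top E: go to q2, push ε → (q2, ε, EAAAZ)
  ε-move, top E: go to q3, push EE → (q3, ε, EEAAAZ)
All input consumed; M is in state q3.

q3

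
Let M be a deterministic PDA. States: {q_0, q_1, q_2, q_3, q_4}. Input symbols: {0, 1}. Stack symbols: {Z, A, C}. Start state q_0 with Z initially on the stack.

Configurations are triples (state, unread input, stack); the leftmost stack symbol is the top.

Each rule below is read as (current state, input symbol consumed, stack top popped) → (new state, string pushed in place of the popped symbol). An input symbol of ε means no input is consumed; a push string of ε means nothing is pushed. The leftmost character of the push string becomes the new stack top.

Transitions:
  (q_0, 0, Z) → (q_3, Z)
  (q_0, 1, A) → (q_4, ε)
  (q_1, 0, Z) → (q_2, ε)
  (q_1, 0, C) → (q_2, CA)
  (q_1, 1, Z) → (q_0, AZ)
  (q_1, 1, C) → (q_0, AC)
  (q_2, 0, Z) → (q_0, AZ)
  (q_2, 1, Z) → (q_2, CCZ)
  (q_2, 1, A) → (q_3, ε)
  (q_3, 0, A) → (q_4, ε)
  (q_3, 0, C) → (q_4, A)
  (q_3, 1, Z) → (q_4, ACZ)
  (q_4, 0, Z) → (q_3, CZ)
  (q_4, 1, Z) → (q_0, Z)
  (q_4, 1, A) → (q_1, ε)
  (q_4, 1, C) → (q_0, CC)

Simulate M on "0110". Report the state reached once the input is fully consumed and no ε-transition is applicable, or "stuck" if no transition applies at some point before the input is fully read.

(q_0, 0110, Z) ⊢ (q_3, 110, Z) ⊢ (q_4, 10, ACZ) ⊢ (q_1, 0, CZ) ⊢ (q_2, ε, CAZ)
All input consumed; M is in state q_2.

q_2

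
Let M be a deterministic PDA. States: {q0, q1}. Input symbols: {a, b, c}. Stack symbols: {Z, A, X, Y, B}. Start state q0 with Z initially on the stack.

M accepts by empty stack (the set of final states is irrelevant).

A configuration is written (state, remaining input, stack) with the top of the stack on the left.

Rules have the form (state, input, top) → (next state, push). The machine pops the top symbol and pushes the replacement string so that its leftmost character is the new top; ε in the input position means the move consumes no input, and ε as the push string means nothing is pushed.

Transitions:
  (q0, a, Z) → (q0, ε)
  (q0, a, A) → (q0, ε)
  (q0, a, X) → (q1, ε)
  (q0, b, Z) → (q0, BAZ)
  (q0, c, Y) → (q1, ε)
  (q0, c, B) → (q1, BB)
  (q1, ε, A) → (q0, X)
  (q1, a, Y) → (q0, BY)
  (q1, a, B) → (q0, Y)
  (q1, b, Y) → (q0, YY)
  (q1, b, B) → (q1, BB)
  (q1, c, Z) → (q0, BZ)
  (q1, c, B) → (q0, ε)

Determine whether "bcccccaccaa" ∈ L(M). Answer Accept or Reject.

Accept

(q0, bcccccaccaa, Z)
  read b, top Z: go to q0, push BAZ → (q0, cccccaccaa, BAZ)
  read c, top B: go to q1, push BB → (q1, ccccaccaa, BBAZ)
  read c, top B: go to q0, push ε → (q0, cccaccaa, BAZ)
  read c, top B: go to q1, push BB → (q1, ccaccaa, BBAZ)
  read c, top B: go to q0, push ε → (q0, caccaa, BAZ)
  read c, top B: go to q1, push BB → (q1, accaa, BBAZ)
  read a, top B: go to q0, push Y → (q0, ccaa, YBAZ)
  read c, top Y: go to q1, push ε → (q1, caa, BAZ)
  read c, top B: go to q0, push ε → (q0, aa, AZ)
  read a, top A: go to q0, push ε → (q0, a, Z)
  read a, top Z: go to q0, push ε → (q0, ε, ε)
All input consumed and the stack is empty.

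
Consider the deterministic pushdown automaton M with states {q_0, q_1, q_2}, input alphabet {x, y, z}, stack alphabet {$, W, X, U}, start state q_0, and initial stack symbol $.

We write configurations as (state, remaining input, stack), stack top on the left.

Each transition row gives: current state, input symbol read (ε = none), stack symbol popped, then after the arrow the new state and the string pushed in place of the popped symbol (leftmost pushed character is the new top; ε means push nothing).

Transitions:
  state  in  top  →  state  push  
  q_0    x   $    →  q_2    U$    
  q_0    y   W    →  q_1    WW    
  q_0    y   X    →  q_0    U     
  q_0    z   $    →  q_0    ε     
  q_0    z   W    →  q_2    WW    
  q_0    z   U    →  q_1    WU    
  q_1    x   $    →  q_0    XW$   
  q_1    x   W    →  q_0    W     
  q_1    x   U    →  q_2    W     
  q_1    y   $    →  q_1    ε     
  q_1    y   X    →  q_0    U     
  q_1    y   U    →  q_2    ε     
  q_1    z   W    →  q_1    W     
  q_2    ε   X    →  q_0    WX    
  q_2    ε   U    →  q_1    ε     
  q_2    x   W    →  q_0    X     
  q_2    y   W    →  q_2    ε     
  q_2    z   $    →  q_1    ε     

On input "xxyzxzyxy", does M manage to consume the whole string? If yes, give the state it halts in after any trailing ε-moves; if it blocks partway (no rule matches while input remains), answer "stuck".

q_0

(q_0, xxyzxzyxy, $) ⊢ (q_2, xyzxzyxy, U$) ⊢ (q_1, xyzxzyxy, $) ⊢ (q_0, yzxzyxy, XW$) ⊢ (q_0, zxzyxy, UW$) ⊢ (q_1, xzyxy, WUW$) ⊢ (q_0, zyxy, WUW$) ⊢ (q_2, yxy, WWUW$) ⊢ (q_2, xy, WUW$) ⊢ (q_0, y, XUW$) ⊢ (q_0, ε, UUW$)
All input consumed; M is in state q_0.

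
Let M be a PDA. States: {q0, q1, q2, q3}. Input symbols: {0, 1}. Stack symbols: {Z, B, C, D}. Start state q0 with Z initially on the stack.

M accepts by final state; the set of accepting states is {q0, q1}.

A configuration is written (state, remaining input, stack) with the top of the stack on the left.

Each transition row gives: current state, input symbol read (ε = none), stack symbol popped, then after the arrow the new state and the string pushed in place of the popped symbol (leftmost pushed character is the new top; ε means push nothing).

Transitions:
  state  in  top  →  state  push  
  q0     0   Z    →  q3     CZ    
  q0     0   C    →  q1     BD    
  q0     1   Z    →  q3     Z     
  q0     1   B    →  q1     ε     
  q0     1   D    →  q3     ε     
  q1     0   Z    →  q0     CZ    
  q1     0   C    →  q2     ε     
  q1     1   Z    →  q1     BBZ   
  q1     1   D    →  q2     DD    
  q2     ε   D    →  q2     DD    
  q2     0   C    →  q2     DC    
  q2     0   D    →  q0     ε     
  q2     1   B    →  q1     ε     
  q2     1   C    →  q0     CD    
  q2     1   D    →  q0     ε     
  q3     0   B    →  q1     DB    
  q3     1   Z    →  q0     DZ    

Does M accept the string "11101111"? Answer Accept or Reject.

No computation consumes all input and reaches a final state.

Reject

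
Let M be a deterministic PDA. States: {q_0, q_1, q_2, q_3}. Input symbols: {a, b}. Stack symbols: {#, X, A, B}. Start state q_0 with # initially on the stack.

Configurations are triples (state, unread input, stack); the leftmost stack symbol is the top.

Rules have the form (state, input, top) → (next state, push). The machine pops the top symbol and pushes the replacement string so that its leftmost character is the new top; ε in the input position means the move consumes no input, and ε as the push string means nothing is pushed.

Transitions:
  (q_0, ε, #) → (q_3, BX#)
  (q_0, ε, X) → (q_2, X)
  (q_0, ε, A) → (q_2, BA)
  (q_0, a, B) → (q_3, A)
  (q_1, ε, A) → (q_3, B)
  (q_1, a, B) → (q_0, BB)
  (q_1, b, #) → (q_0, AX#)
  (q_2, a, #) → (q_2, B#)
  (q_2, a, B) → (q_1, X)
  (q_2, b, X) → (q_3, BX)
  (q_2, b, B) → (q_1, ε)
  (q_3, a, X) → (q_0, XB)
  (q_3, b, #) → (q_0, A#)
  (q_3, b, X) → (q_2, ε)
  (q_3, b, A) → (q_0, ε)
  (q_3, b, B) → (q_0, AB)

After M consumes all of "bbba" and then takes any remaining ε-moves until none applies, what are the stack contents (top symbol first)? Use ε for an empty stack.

(q_0, bbba, #)
  ε-move, top #: go to q_3, push BX# → (q_3, bbba, BX#)
  read b, top B: go to q_0, push AB → (q_0, bba, ABX#)
  ε-move, top A: go to q_2, push BA → (q_2, bba, BABX#)
  read b, top B: go to q_1, push ε → (q_1, ba, ABX#)
  ε-move, top A: go to q_3, push B → (q_3, ba, BBX#)
  read b, top B: go to q_0, push AB → (q_0, a, ABBX#)
  ε-move, top A: go to q_2, push BA → (q_2, a, BABBX#)
  read a, top B: go to q_1, push X → (q_1, ε, XABBX#)
All input consumed in state q_1 with stack XABBX#.

XABBX#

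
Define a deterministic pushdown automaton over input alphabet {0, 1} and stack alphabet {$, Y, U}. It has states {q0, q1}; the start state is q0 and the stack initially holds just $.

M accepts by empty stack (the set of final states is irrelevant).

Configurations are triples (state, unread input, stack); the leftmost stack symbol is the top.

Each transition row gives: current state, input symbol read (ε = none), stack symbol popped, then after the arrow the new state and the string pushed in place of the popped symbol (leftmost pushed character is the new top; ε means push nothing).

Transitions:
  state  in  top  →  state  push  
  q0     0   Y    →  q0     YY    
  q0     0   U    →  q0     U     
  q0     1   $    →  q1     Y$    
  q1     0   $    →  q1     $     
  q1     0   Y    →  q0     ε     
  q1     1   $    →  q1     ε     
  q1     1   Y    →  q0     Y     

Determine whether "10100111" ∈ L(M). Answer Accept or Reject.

Reject

(q0, 10100111, $)
  read 1, top $: go to q1, push Y$ → (q1, 0100111, Y$)
  read 0, top Y: go to q0, push ε → (q0, 100111, $)
  read 1, top $: go to q1, push Y$ → (q1, 00111, Y$)
  read 0, top Y: go to q0, push ε → (q0, 0111, $)
No transition applies at (q0, 0111, $); input not fully consumed.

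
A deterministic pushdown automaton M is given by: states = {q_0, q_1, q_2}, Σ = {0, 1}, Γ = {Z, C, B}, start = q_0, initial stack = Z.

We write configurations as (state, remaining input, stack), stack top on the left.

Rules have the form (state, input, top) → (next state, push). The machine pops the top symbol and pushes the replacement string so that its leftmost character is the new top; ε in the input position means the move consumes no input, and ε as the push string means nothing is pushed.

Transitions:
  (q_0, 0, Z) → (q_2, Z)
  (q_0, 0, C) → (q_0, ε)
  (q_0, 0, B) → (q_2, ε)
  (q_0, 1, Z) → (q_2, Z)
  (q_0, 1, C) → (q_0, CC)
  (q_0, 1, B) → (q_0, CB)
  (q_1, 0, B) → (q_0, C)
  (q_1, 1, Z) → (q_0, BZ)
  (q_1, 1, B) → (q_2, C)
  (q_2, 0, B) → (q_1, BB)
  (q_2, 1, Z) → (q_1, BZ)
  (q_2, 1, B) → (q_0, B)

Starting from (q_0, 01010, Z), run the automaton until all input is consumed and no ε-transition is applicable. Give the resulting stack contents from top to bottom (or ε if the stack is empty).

(q_0, 01010, Z)
  read 0, top Z: go to q_2, push Z → (q_2, 1010, Z)
  read 1, top Z: go to q_1, push BZ → (q_1, 010, BZ)
  read 0, top B: go to q_0, push C → (q_0, 10, CZ)
  read 1, top C: go to q_0, push CC → (q_0, 0, CCZ)
  read 0, top C: go to q_0, push ε → (q_0, ε, CZ)
All input consumed in state q_0 with stack CZ.

CZ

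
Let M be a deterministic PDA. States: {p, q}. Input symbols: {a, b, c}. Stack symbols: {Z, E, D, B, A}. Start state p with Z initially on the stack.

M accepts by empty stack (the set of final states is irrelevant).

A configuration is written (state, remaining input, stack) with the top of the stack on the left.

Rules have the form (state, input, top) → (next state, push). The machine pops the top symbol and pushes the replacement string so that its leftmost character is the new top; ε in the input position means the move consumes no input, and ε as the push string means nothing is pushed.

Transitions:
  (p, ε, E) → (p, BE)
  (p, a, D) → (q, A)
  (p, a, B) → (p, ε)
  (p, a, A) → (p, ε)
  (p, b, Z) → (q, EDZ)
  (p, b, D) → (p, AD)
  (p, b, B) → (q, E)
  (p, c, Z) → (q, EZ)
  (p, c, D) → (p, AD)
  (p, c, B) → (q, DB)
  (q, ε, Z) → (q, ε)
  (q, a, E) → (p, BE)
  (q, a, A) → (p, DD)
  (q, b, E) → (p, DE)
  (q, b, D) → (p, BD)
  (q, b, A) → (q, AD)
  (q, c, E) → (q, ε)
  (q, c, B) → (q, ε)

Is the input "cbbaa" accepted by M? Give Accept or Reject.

Reject

(p, cbbaa, Z)
  read c, top Z: go to q, push EZ → (q, bbaa, EZ)
  read b, top E: go to p, push DE → (p, baa, DEZ)
  read b, top D: go to p, push AD → (p, aa, ADEZ)
  read a, top A: go to p, push ε → (p, a, DEZ)
  read a, top D: go to q, push A → (q, ε, AEZ)
All input consumed; stack is AEZ, not empty, and no further ε-move applies.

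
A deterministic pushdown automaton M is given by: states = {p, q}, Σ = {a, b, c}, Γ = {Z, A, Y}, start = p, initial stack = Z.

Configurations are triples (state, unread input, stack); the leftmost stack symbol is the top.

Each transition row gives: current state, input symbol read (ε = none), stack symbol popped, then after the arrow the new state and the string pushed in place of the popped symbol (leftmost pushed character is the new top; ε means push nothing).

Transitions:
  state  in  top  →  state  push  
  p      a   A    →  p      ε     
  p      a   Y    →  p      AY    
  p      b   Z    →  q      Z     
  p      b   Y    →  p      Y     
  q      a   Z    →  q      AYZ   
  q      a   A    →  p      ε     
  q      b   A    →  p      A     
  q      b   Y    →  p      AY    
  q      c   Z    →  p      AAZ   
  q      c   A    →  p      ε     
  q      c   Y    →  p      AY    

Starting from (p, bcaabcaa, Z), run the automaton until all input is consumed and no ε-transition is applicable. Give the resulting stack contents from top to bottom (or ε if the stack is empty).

Z

(p, bcaabcaa, Z) ⊢ (q, caabcaa, Z) ⊢ (p, aabcaa, AAZ) ⊢ (p, abcaa, AZ) ⊢ (p, bcaa, Z) ⊢ (q, caa, Z) ⊢ (p, aa, AAZ) ⊢ (p, a, AZ) ⊢ (p, ε, Z)
All input consumed in state p with stack Z.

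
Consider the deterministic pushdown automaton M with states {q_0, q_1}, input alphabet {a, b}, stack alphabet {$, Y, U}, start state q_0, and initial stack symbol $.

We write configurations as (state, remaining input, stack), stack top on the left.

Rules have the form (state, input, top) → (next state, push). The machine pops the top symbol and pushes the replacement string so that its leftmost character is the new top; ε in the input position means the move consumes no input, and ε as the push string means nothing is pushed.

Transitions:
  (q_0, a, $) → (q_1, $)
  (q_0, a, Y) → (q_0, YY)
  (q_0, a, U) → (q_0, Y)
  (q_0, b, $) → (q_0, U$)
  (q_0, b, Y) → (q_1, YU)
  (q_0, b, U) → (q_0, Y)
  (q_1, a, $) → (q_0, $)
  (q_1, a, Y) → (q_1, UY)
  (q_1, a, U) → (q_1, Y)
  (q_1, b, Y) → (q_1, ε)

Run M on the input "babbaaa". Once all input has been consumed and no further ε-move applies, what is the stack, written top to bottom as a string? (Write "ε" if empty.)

(q_0, babbaaa, $)
  read b, top $: go to q_0, push U$ → (q_0, abbaaa, U$)
  read a, top U: go to q_0, push Y → (q_0, bbaaa, Y$)
  read b, top Y: go to q_1, push YU → (q_1, baaa, YU$)
  read b, top Y: go to q_1, push ε → (q_1, aaa, U$)
  read a, top U: go to q_1, push Y → (q_1, aa, Y$)
  read a, top Y: go to q_1, push UY → (q_1, a, UY$)
  read a, top U: go to q_1, push Y → (q_1, ε, YY$)
All input consumed in state q_1 with stack YY$.

YY$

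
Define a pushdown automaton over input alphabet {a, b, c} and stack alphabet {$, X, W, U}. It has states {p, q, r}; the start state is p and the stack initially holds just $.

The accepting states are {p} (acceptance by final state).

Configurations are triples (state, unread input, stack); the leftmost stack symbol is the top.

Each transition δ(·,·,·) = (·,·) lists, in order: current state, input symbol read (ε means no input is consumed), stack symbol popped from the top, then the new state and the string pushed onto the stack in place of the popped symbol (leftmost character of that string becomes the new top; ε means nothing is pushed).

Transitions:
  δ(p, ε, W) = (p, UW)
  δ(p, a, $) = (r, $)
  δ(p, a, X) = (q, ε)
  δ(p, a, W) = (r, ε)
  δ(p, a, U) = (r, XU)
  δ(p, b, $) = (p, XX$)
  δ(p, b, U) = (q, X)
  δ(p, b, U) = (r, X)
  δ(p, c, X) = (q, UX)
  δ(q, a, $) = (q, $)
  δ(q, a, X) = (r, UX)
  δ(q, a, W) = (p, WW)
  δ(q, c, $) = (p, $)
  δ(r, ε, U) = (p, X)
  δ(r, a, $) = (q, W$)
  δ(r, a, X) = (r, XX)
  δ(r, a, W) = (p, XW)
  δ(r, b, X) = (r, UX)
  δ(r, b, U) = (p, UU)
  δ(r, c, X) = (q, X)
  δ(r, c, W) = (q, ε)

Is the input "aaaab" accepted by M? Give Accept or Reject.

Accept

One accepting computation: (p, aaaab, $) ⊢ (r, aaab, $) ⊢ (q, aab, W$) ⊢ (p, ab, WW$) ⊢ (p, ab, UWW$) ⊢ (r, b, XUWW$) ⊢ (r, ε, UXUWW$) ⊢ (p, ε, XXUWW$)
All input consumed and state p ∈ F.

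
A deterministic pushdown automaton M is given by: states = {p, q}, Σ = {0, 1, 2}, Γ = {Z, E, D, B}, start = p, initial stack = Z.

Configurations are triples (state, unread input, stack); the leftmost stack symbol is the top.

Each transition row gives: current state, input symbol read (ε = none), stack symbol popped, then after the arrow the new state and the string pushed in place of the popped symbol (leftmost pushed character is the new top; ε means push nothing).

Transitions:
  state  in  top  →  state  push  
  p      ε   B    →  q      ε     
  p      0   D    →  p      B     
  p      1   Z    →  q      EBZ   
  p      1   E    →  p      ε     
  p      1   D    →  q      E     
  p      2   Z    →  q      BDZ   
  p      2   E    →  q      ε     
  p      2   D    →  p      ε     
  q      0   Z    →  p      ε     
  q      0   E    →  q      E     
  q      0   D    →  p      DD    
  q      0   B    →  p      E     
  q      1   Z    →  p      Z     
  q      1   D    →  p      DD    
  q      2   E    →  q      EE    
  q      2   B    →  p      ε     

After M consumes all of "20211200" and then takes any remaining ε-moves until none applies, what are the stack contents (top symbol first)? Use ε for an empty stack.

EEDZ

(p, 20211200, Z) ⊢ (q, 0211200, BDZ) ⊢ (p, 211200, EDZ) ⊢ (q, 11200, DZ) ⊢ (p, 1200, DDZ) ⊢ (q, 200, EDZ) ⊢ (q, 00, EEDZ) ⊢ (q, 0, EEDZ) ⊢ (q, ε, EEDZ)
All input consumed in state q with stack EEDZ.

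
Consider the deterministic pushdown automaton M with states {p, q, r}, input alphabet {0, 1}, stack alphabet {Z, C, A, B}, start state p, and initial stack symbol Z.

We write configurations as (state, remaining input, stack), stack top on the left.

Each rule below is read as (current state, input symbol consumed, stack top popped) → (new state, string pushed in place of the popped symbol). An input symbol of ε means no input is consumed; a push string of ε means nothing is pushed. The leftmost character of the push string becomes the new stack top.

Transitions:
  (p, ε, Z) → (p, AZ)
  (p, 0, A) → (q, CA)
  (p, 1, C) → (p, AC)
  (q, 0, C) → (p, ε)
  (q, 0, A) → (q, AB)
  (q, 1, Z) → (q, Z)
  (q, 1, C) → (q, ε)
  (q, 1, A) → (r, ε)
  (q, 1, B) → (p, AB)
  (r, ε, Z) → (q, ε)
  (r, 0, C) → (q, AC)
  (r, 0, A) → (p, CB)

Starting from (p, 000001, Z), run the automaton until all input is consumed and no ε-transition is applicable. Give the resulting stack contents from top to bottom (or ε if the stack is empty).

AZ

(p, 000001, Z)
  ε-move, top Z: go to p, push AZ → (p, 000001, AZ)
  read 0, top A: go to q, push CA → (q, 00001, CAZ)
  read 0, top C: go to p, push ε → (p, 0001, AZ)
  read 0, top A: go to q, push CA → (q, 001, CAZ)
  read 0, top C: go to p, push ε → (p, 01, AZ)
  read 0, top A: go to q, push CA → (q, 1, CAZ)
  read 1, top C: go to q, push ε → (q, ε, AZ)
All input consumed in state q with stack AZ.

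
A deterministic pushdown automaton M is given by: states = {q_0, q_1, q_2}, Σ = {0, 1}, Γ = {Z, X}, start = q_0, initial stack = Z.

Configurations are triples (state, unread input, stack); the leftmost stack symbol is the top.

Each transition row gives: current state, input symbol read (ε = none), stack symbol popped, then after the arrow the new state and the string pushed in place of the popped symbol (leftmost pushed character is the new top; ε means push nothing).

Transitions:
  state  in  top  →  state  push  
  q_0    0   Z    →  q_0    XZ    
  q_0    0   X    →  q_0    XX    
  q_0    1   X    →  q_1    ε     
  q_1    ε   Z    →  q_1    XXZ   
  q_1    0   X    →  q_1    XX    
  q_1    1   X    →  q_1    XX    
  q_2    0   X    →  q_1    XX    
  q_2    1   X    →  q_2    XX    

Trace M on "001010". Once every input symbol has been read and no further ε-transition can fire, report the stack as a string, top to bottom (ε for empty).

(q_0, 001010, Z)
  read 0, top Z: go to q_0, push XZ → (q_0, 01010, XZ)
  read 0, top X: go to q_0, push XX → (q_0, 1010, XXZ)
  read 1, top X: go to q_1, push ε → (q_1, 010, XZ)
  read 0, top X: go to q_1, push XX → (q_1, 10, XXZ)
  read 1, top X: go to q_1, push XX → (q_1, 0, XXXZ)
  read 0, top X: go to q_1, push XX → (q_1, ε, XXXXZ)
All input consumed in state q_1 with stack XXXXZ.

XXXXZ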